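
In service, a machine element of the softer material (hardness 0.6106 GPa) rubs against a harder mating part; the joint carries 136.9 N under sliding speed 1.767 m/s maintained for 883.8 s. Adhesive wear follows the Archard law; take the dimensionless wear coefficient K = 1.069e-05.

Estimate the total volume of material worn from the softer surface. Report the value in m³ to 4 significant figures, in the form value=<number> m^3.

Intermediate values are printed rounded. The algebra carries full precision; one last rounding: 4 significant digits.
The distance L = v·t = 1.767 m/s × 883.8 s = 1562 m.
Hardness H = 0.6106 GPa = 6.106e+08 Pa.
Working in SI base units: W = 136.9 N, H = 6.106e+08 Pa, K = 1.069e-05.
Worn volume V = K·W·L/H = 1.069e-05 · 136.9 · 1562 / 6.106e+08 = 3.743e-09 m³.

value=3.743e-09 m^3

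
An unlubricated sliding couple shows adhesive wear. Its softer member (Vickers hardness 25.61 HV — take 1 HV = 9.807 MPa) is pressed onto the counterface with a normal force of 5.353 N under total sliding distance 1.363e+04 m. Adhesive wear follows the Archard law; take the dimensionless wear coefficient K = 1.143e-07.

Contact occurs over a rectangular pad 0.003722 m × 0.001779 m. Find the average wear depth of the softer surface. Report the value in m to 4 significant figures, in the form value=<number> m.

Intermediates appear rounded, and all arithmetic holds full float precision, and one last rounding to four significant figures.
Convert: Hardness H = 25.61 HV × 9.807 MPa/HV = 251.2 MPa = 2.512e+08 Pa.
Convert: Contact area A = 0.003722 m × 0.001779 m = 6.621e-06 m².
Restated in SI base units: W = 5.353 N, H = 2.512e+08 Pa, K = 1.143e-07.
Archard relation: V = K·W·L/H = 1.143e-07 · 5.353 · 1.363e+04 / 2.512e+08 = 3.320e-11 m³.
Depth h = V/A = 3.320e-11 / 6.621e-06 = 5.015e-06 m.

value=5.015e-06 m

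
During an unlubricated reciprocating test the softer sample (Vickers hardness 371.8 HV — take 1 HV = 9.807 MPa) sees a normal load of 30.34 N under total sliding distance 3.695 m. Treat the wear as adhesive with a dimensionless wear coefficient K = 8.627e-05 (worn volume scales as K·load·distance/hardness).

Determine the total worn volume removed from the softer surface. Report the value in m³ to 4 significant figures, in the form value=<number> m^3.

value=2.652e-12 m^3

The algebra holds exact precision; intermediates appear rounded. Rounded once at the end to four significant figures.
Convert: Hardness H = 371.8 HV × 9.807 MPa/HV = 3646 MPa = 3.646e+09 Pa.
SI base units throughout: W = 30.34 N, H = 3.646e+09 Pa, K = 8.627e-05.
Volume removed: V = K·W·L/H = 8.627e-05 · 30.34 · 3.695 / 3.646e+09 = 2.652e-12 m³.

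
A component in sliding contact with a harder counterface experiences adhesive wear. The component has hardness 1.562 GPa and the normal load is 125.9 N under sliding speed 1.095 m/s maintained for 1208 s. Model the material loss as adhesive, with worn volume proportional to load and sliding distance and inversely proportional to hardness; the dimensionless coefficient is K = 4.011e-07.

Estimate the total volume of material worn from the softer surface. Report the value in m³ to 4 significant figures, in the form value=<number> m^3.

Intermediates are displayed rounded; the computation holds full float precision; one final rounding to four significant figures.
Total distance L = v·t = 1.095 m/s × 1208 s = 1323 m.
Hardness H = 1.562 GPa = 1.562e+09 Pa.
SI base units throughout: W = 125.9 N, H = 1.562e+09 Pa, K = 4.011e-07.
Volume removed: V = K·W·L/H = 4.011e-07 · 125.9 · 1323 / 1.562e+09 = 4.276e-11 m³.

value=4.276e-11 m^3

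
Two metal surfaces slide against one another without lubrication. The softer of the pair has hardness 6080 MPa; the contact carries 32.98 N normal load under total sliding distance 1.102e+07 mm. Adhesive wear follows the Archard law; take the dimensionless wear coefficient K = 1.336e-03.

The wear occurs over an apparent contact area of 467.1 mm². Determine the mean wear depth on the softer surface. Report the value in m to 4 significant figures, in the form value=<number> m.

value=1.710e-04 m

The intermediates are printed rounded; the algebra keeps full float precision — one last rounding, at 4 significant figures.
Convert: The distance L = 1.102e+07 mm = 1.102e+04 m.
Convert: Hardness H = 6080 MPa = 6.080e+09 Pa.
Convert: Contact area A = 467.1 mm² = 4.671e-04 m².
In SI base units, W = 32.98 N, H = 6.080e+09 Pa, K = 1.336e-03.
By Archard's law, V = K·W·L/H = 1.336e-03 · 32.98 · 1.102e+04 / 6.080e+09 = 7.986e-08 m³.
Mean wear depth h = V/A = 7.986e-08 / 4.671e-04 = 1.710e-04 m.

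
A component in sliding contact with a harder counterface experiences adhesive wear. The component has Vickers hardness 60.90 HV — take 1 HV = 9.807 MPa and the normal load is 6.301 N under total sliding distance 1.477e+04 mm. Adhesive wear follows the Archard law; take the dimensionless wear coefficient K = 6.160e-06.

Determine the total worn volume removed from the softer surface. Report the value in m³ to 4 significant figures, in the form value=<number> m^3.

value=9.599e-13 m^3

The algebra holds full float precision; shown intermediates are rounded, and rounded just once: four significant digits.
The distance L = 1.477e+04 mm = 14.77 m.
Hardness H = 60.90 HV × 9.807 MPa/HV = 597.2 MPa = 5.972e+08 Pa.
Working in SI base units: W = 6.301 N, H = 5.972e+08 Pa, K = 6.160e-06.
Volume removed: V = K·W·L/H = 6.160e-06 · 6.301 · 14.77 / 5.972e+08 = 9.599e-13 m³.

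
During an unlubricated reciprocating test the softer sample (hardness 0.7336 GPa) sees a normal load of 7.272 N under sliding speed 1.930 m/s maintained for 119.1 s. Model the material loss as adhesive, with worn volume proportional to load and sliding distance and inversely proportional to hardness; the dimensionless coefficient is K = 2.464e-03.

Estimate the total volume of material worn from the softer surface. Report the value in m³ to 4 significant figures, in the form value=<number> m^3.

value=5.614e-09 m^3

Intermediates appear rounded. The algebra holds full float precision, and rounded once at the end to four significant digits.
Convert: Distance L = v·t = 1.930 m/s × 119.1 s = 229.9 m.
Convert: Hardness H = 0.7336 GPa = 7.336e+08 Pa.
SI base units throughout: W = 7.272 N, H = 7.336e+08 Pa, K = 2.464e-03.
The Archard volume V = K·W·L/H = 2.464e-03 · 7.272 · 229.9 / 7.336e+08 = 5.614e-09 m³.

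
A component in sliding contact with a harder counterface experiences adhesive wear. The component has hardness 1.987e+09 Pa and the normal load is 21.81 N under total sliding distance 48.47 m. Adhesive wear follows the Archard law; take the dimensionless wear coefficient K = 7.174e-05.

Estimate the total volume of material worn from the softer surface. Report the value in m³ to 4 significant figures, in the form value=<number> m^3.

value=3.817e-11 m^3

Intermediates are printed rounded; every step keeps full precision. Rounded once at the end, at 4 significant figures.
Working in SI base units: W = 21.81 N, H = 1.987e+09 Pa, K = 7.174e-05.
By Archard's law, V = K·W·L/H = 7.174e-05 · 21.81 · 48.47 / 1.987e+09 = 3.817e-11 m³.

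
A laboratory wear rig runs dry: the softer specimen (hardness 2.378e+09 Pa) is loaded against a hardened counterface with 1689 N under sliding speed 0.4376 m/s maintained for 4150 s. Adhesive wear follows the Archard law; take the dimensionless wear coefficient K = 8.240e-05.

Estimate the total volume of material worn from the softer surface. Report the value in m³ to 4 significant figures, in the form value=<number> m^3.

Intermediates are displayed rounded. All working math keeps full float precision. Rounded once at the end: 4 significant figures.
Distance L = v·t = 0.4376 m/s × 4150 s = 1816 m.
As SI base values: W = 1689 N, H = 2.378e+09 Pa, K = 8.240e-05.
Archard relation: V = K·W·L/H = 8.240e-05 · 1689 · 1816 / 2.378e+09 = 1.063e-07 m³.

value=1.063e-07 m^3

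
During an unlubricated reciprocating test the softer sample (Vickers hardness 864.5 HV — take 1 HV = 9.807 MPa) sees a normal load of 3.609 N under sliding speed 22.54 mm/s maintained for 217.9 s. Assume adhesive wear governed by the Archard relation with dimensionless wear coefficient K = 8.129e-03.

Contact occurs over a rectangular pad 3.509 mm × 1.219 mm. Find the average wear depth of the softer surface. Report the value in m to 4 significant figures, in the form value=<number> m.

value=3.973e-06 m

Each operation maintains exact precision — the intermediates are printed rounded; rounded once at the end: four significant figures.
Sliding speed v = 22.54 mm/s = 0.02254 m/s. Sliding distance L = v·t = 0.02254 m/s × 217.9 s = 4.911 m.
Hardness H = 864.5 HV × 9.807 MPa/HV = 8478 MPa = 8.478e+09 Pa.
Pad sides 3.509 mm × 1.219 mm = 0.003509 m × 0.001219 m. Contact area A = 0.003509 m × 0.001219 m = 4.277e-06 m².
SI base units throughout: W = 3.609 N, H = 8.478e+09 Pa, K = 8.129e-03.
Archard relation: V = K·W·L/H = 8.129e-03 · 3.609 · 4.911 / 8.478e+09 = 1.700e-11 m³.
Wear depth h = V/A = 1.700e-11 / 4.277e-06 = 3.973e-06 m.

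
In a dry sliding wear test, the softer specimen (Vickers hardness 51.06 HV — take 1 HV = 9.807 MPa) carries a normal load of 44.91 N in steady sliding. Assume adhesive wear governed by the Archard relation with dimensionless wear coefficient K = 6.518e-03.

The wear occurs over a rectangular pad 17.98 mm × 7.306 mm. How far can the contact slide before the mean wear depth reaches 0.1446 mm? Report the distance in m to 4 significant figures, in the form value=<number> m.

Intermediates are displayed rounded; all working math keeps exact precision — rounded just once to 4 significant digits.
Hardness H = 51.06 HV × 9.807 MPa/HV = 500.7 MPa = 5.007e+08 Pa.
Pad sides 17.98 mm × 7.306 mm = 0.01798 m × 0.007306 m. Contact area A = 0.01798 m × 0.007306 m = 1.314e-04 m².
Depth limit h_lim = 0.1446 mm = 1.446e-04 m.
As SI base values: W = 44.91 N, H = 5.007e+08 Pa, K = 6.518e-03.
Allowed volume V_lim = h_lim·A = 1.446e-04 · 1.314e-04 = 1.899e-08 m³.
Life L = V_lim·H/(K·W) = 1.899e-08 · 5.007e+08 / (6.518e-03 · 44.91) = 32.49 m.

value=32.49 m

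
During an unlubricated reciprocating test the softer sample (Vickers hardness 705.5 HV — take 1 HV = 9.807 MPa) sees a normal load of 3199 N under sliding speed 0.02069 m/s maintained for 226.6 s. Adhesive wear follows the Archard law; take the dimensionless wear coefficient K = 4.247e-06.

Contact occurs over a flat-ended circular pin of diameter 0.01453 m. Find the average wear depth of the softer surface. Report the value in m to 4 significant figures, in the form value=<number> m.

Intermediates are printed rounded. All working math maintains full float precision. Rounded once at the end, at 4 significant digits.
Sliding distance L = v·t = 0.02069 m/s × 226.6 s = 4.688 m.
Hardness H = 705.5 HV × 9.807 MPa/HV = 6919 MPa = 6.919e+09 Pa.
Contact area A = π·d²/4 = π·(0.01453 m)²/4 = 1.658e-04 m².
Working in SI base units: W = 3199 N, H = 6.919e+09 Pa, K = 4.247e-06.
The Archard volume V = K·W·L/H = 4.247e-06 · 3199 · 4.688 / 6.919e+09 = 9.206e-12 m³.
Depth of wear h = V/A = 9.206e-12 / 1.658e-04 = 5.552e-08 m.

value=5.552e-08 m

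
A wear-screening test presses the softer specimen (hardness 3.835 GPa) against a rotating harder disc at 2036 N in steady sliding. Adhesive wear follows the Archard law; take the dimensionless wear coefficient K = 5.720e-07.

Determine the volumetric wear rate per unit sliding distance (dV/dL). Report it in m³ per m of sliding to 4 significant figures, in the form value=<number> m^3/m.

value=3.037e-13 m^3/m

The algebra holds full float precision; intermediates are displayed rounded, and rounded just once, at four significant digits.
Convert: Hardness H = 3.835 GPa = 3.835e+09 Pa.
As SI base values: W = 2036 N, H = 3.835e+09 Pa, K = 5.720e-07.
The wear rate dV/dL = K·W/H, per unit distance: 5.720e-07 · 2036 / 3.835e+09 = 3.037e-13 m³/m.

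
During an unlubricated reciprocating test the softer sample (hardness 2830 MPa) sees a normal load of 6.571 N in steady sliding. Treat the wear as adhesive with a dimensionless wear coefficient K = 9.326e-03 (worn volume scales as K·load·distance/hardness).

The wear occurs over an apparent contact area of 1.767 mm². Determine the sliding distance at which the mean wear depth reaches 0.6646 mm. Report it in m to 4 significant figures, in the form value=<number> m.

value=54.23 m

All working math carries full float precision. Intermediate values are printed rounded; one last rounding to four significant digits.
Hardness H = 2830 MPa = 2.830e+09 Pa.
Contact area A = 1.767 mm² = 1.767e-06 m².
Depth limit h_lim = 0.6646 mm = 6.646e-04 m.
Expressed in SI base units: W = 6.571 N, H = 2.830e+09 Pa, K = 9.326e-03.
Permissible volume V_lim = h_lim·A = 6.646e-04 · 1.767e-06 = 1.174e-09 m³.
Sliding life L = V_lim·H/(K·W) = 1.174e-09 · 2.830e+09 / (9.326e-03 · 6.571) = 54.23 m.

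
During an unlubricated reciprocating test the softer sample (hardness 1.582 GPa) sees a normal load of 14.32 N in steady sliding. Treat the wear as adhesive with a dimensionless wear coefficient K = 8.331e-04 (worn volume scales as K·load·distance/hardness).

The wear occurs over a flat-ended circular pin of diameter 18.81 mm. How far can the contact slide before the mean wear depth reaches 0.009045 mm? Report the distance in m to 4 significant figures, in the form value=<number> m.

All working math holds exact precision; intermediates are shown rounded, and one final rounding to 4 significant figures.
Hardness H = 1.582 GPa = 1.582e+09 Pa.
Pin diameter d = 18.81 mm = 0.01881 m. Contact area A = π·d²/4 = π·(0.01881 m)²/4 = 2.779e-04 m².
Depth limit h_lim = 0.009045 mm = 9.045e-06 m.
Expressed in SI base units: W = 14.32 N, H = 1.582e+09 Pa, K = 8.331e-04.
Wearable volume V_lim = h_lim·A = 9.045e-06 · 2.779e-04 = 2.513e-09 m³.
Inverting, life L = V_lim·H/(K·W) = 2.513e-09 · 1.582e+09 / (8.331e-04 · 14.32) = 333.3 m.

value=333.3 m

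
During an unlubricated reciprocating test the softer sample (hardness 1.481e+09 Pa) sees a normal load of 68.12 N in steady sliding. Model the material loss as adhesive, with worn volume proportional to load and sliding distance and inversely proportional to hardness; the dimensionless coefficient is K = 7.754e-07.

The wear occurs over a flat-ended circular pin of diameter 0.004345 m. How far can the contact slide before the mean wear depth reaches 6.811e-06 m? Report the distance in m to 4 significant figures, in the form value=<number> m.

The computation carries full precision, and intermediates appear rounded, and a lone final rounding to 4 significant digits.
Convert: Contact area A = π·d²/4 = π·(0.004345 m)²/4 = 1.483e-05 m².
In SI base units: W = 68.12 N, H = 1.481e+09 Pa, K = 7.754e-07.
Wearable volume V_lim = h_lim·A = 6.811e-06 · 1.483e-05 = 1.010e-10 m³.
Inverting, life L = V_lim·H/(K·W) = 1.010e-10 · 1.481e+09 / (7.754e-07 · 68.12) = 2832 m.

value=2832 m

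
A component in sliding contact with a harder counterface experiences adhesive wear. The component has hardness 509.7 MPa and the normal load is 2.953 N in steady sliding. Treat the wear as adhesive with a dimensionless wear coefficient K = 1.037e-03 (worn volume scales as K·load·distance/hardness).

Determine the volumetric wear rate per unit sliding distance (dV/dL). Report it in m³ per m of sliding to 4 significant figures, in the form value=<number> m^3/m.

value=6.008e-12 m^3/m

All arithmetic maintains exact precision. Quoted intermediates are rounded — one final rounding: 4 significant figures.
Convert: Hardness H = 509.7 MPa = 5.097e+08 Pa.
Collected in SI base units: W = 2.953 N, H = 5.097e+08 Pa, K = 1.037e-03.
Rate of wear dV/dL = K·W/H, so: 1.037e-03 · 2.953 / 5.097e+08 = 6.008e-12 m³/m.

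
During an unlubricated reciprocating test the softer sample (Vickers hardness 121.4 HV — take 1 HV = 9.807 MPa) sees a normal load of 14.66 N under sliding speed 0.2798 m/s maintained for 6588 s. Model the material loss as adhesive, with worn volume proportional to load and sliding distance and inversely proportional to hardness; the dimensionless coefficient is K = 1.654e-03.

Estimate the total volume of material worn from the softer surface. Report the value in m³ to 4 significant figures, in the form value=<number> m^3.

value=3.754e-08 m^3

Every step runs at exact precision; intermediates are printed rounded — a single final rounding, at 4 significant digits.
Convert: Sliding distance L = v·t = 0.2798 m/s × 6588 s = 1843 m.
Convert: Hardness H = 121.4 HV × 9.807 MPa/HV = 1191 MPa = 1.191e+09 Pa.
Working in SI base units: W = 14.66 N, H = 1.191e+09 Pa, K = 1.654e-03.
Worn volume V = K·W·L/H = 1.654e-03 · 14.66 · 1843 / 1.191e+09 = 3.754e-08 m³.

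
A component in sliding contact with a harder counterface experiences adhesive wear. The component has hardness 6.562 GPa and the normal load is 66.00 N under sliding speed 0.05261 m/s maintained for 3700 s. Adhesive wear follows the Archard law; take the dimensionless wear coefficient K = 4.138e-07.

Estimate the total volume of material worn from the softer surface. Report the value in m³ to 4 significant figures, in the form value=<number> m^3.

value=8.102e-13 m^3

Each operation runs at full precision — quoted intermediates are rounded; one last rounding: four significant digits.
Convert: Distance covered L = v·t = 0.05261 m/s × 3700 s = 194.7 m.
Convert: Hardness H = 6.562 GPa = 6.562e+09 Pa.
Expressed in SI base units: W = 66.00 N, H = 6.562e+09 Pa, K = 4.138e-07.
Archard volume V = K·W·L/H = 4.138e-07 · 66.00 · 194.7 / 6.562e+09 = 8.102e-13 m³.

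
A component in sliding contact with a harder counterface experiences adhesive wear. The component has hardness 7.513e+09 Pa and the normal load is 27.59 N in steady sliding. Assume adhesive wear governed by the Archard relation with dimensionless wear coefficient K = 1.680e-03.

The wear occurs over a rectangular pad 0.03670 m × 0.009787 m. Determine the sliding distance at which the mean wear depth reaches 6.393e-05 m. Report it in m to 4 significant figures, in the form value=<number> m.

value=3722 m

All working math carries full float precision, and intermediate values are displayed rounded. Rounded just once, at four significant figures.
Contact area A = 0.03670 m × 0.009787 m = 3.592e-04 m².
Expressed in SI base units: W = 27.59 N, H = 7.513e+09 Pa, K = 1.680e-03.
Allowed volume V_lim = h_lim·A = 6.393e-05 · 3.592e-04 = 2.296e-08 m³.
Sliding life L = V_lim·H/(K·W) = 2.296e-08 · 7.513e+09 / (1.680e-03 · 27.59) = 3722 m.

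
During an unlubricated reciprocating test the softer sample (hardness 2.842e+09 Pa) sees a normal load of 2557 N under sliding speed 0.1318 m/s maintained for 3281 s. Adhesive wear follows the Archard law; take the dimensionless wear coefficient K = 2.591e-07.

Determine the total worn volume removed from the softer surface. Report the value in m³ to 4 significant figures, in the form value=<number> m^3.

value=1.008e-10 m^3

Displayed values are rounded; all working math holds exact precision; one last rounding: 4 significant digits.
Sliding distance L = v·t = 0.1318 m/s × 3281 s = 432.4 m.
Collected in SI base units: W = 2557 N, H = 2.842e+09 Pa, K = 2.591e-07.
Volume removed: V = K·W·L/H = 2.591e-07 · 2557 · 432.4 / 2.842e+09 = 1.008e-10 m³.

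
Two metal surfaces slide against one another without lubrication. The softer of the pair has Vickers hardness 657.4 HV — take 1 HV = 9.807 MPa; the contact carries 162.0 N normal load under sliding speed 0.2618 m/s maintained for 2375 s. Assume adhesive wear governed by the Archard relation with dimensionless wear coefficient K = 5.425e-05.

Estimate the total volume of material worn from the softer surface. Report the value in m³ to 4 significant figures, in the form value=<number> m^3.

Printed values are rounded. The algebra keeps exact precision; rounded just once: 4 significant digits.
Sliding distance L = v·t = 0.2618 m/s × 2375 s = 621.8 m.
Hardness H = 657.4 HV × 9.807 MPa/HV = 6447 MPa = 6.447e+09 Pa.
Collected in SI base units: W = 162.0 N, H = 6.447e+09 Pa, K = 5.425e-05.
Archard volume V = K·W·L/H = 5.425e-05 · 162.0 · 621.8 / 6.447e+09 = 8.476e-10 m³.

value=8.476e-10 m^3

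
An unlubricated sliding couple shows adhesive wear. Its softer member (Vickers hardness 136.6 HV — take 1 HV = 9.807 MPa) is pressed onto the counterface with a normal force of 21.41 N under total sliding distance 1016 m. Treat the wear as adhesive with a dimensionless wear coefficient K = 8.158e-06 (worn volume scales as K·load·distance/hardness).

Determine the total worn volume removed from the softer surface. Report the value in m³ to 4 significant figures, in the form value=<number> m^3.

value=1.325e-10 m^3

The computation keeps full precision. The intermediates are shown rounded. Rounded just once: 4 significant digits.
Hardness H = 136.6 HV × 9.807 MPa/HV = 1340 MPa = 1.340e+09 Pa.
Expressed in SI base units: W = 21.41 N, H = 1.340e+09 Pa, K = 8.158e-06.
Volume removed: V = K·W·L/H = 8.158e-06 · 21.41 · 1016 / 1.340e+09 = 1.325e-10 m³.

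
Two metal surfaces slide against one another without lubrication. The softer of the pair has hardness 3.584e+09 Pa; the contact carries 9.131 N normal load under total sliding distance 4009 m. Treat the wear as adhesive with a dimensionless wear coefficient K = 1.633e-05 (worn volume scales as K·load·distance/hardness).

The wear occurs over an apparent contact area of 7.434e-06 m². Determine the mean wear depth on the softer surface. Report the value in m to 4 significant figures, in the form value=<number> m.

value=2.244e-05 m

All arithmetic runs at exact precision, and quoted intermediates are rounded; rounded once at the end: 4 significant figures.
In SI base units, W = 9.131 N, H = 3.584e+09 Pa, K = 1.633e-05.
Archard relation: V = K·W·L/H = 1.633e-05 · 9.131 · 4009 / 3.584e+09 = 1.668e-10 m³.
Average depth h = V/A = 1.668e-10 / 7.434e-06 = 2.244e-05 m.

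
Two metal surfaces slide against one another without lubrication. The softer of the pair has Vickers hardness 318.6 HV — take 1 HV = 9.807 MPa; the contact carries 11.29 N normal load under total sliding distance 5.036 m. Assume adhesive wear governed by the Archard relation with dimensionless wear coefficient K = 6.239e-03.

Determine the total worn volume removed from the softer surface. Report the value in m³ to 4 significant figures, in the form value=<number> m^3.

value=1.135e-10 m^3

The computation maintains full float precision, and the intermediates are printed rounded. Rounded just once to four significant digits.
Convert: Hardness H = 318.6 HV × 9.807 MPa/HV = 3125 MPa = 3.125e+09 Pa.
Collected in SI base units: W = 11.29 N, H = 3.125e+09 Pa, K = 6.239e-03.
By Archard's law, V = K·W·L/H = 6.239e-03 · 11.29 · 5.036 / 3.125e+09 = 1.135e-10 m³.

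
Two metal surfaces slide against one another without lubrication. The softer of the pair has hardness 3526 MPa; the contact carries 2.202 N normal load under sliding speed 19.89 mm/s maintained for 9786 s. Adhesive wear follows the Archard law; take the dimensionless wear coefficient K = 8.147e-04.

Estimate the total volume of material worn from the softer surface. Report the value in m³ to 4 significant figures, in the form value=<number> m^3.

Printed values are rounded, and all arithmetic maintains exact precision. Rounded just once: four significant figures.
Sliding speed v = 19.89 mm/s = 0.01989 m/s. Distance covered L = v·t = 0.01989 m/s × 9786 s = 194.6 m.
Hardness H = 3526 MPa = 3.526e+09 Pa.
Restated in SI base units: W = 2.202 N, H = 3.526e+09 Pa, K = 8.147e-04.
The Archard volume V = K·W·L/H = 8.147e-04 · 2.202 · 194.6 / 3.526e+09 = 9.903e-11 m³.

value=9.903e-11 m^3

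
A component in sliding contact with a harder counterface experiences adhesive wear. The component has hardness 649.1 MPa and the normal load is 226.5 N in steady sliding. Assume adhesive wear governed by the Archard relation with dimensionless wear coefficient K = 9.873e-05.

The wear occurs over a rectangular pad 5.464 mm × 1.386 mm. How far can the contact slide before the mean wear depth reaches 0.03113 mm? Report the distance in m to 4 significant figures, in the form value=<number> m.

The computation maintains full precision. The intermediates appear rounded; a lone final rounding to four significant figures.
Convert: Hardness H = 649.1 MPa = 6.491e+08 Pa.
Convert: Pad sides 5.464 mm × 1.386 mm = 0.005464 m × 0.001386 m. Contact area A = 0.005464 m × 0.001386 m = 7.573e-06 m².
Convert: Depth limit h_lim = 0.03113 mm = 3.113e-05 m.
In SI base units: W = 226.5 N, H = 6.491e+08 Pa, K = 9.873e-05.
At the depth limit, V_lim = h_lim·A = 3.113e-05 · 7.573e-06 = 2.358e-10 m³.
Thus life L = V_lim·H/(K·W) = 2.358e-10 · 6.491e+08 / (9.873e-05 · 226.5) = 6.843 m.

value=6.843 m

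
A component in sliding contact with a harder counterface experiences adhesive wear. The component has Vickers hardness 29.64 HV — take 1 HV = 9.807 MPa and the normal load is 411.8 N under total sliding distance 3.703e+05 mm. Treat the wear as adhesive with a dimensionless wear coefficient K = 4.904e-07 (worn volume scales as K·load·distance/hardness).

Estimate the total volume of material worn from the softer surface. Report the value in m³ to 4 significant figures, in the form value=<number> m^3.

All arithmetic carries full precision — printed values are rounded. Rounded just once to 4 significant digits.
Convert: Distance covered L = 3.703e+05 mm = 370.3 m.
Convert: Hardness H = 29.64 HV × 9.807 MPa/HV = 290.7 MPa = 2.907e+08 Pa.
SI base units throughout: W = 411.8 N, H = 2.907e+08 Pa, K = 4.904e-07.
Volume removed: V = K·W·L/H = 4.904e-07 · 411.8 · 370.3 / 2.907e+08 = 2.573e-10 m³.

value=2.573e-10 m^3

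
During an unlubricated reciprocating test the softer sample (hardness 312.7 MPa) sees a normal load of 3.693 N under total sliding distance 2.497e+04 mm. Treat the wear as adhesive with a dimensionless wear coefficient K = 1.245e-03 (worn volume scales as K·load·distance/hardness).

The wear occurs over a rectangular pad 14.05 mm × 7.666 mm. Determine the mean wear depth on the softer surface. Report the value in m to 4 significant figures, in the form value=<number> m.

value=3.409e-06 m

Intermediate values are printed rounded — every step holds full float precision, and rounded once at the end: 4 significant figures.
Path length L = 2.497e+04 mm = 24.97 m.
Hardness H = 312.7 MPa = 3.127e+08 Pa.
Pad sides 14.05 mm × 7.666 mm = 0.01405 m × 0.007666 m. Contact area A = 0.01405 m × 0.007666 m = 1.077e-04 m².
Expressed in SI base units: W = 3.693 N, H = 3.127e+08 Pa, K = 1.245e-03.
Archard relation: V = K·W·L/H = 1.245e-03 · 3.693 · 24.97 / 3.127e+08 = 3.671e-10 m³.
Average depth h = V/A = 3.671e-10 / 1.077e-04 = 3.409e-06 m.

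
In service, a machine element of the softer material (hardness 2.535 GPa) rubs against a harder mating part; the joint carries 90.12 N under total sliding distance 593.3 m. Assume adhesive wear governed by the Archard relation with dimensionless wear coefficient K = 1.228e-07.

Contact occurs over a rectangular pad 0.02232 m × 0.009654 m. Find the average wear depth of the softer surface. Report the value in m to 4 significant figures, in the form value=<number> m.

All arithmetic carries full precision; the intermediates are displayed rounded. Rounded just once: four significant figures.
Convert: Hardness H = 2.535 GPa = 2.535e+09 Pa.
Convert: Contact area A = 0.02232 m × 0.009654 m = 2.155e-04 m².
Working in SI base units: W = 90.12 N, H = 2.535e+09 Pa, K = 1.228e-07.
The Archard volume V = K·W·L/H = 1.228e-07 · 90.12 · 593.3 / 2.535e+09 = 2.590e-12 m³.
Wear depth h = V/A = 2.590e-12 / 2.155e-04 = 1.202e-08 m.

value=1.202e-08 m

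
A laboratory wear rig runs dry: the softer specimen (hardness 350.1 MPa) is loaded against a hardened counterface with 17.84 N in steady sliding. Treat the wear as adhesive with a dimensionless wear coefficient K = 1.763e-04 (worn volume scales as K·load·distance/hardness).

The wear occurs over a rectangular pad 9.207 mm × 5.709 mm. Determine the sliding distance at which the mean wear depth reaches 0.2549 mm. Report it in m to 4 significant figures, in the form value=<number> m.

value=1491 m

Every step runs at full float precision; shown intermediates are rounded; a single final rounding, at 4 significant figures.
Hardness H = 350.1 MPa = 3.501e+08 Pa.
Pad sides 9.207 mm × 5.709 mm = 0.009207 m × 0.005709 m. Contact area A = 0.009207 m × 0.005709 m = 5.256e-05 m².
Depth limit h_lim = 0.2549 mm = 2.549e-04 m.
Collected in SI base units: W = 17.84 N, H = 3.501e+08 Pa, K = 1.763e-04.
Volume at the limit: V_lim = h_lim·A = 2.549e-04 · 5.256e-05 = 1.340e-08 m³.
Life L = V_lim·H/(K·W) = 1.340e-08 · 3.501e+08 / (1.763e-04 · 17.84) = 1491 m.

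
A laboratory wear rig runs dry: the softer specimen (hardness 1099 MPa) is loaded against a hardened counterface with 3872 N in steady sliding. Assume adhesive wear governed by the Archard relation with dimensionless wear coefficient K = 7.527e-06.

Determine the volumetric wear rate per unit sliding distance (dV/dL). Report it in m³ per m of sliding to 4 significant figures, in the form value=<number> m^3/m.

value=2.652e-11 m^3/m

Quoted intermediates are rounded — all arithmetic carries full float precision — rounded just once, at four significant figures.
Convert: Hardness H = 1099 MPa = 1.099e+09 Pa.
Working in SI base units: W = 3872 N, H = 1.099e+09 Pa, K = 7.527e-06.
Sliding wear rate dV/dL = K·W/H — distance-free: 7.527e-06 · 3872 / 1.099e+09 = 2.652e-11 m³/m.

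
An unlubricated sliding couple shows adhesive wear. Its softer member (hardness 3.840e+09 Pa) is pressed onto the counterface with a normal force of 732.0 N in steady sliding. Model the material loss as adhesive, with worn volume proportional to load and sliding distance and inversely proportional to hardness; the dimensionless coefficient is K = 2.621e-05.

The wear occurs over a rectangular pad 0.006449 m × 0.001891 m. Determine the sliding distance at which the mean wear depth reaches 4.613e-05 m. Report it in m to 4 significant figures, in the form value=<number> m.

Intermediates appear rounded — the computation keeps exact precision; one final rounding, at 4 significant digits.
Convert: Contact area A = 0.006449 m × 0.001891 m = 1.220e-05 m².
In SI base units, W = 732.0 N, H = 3.840e+09 Pa, K = 2.621e-05.
Allowed volume V_lim = h_lim·A = 4.613e-05 · 1.220e-05 = 5.626e-10 m³.
So the life L = V_lim·H/(K·W) = 5.626e-10 · 3.840e+09 / (2.621e-05 · 732.0) = 112.6 m.

value=112.6 m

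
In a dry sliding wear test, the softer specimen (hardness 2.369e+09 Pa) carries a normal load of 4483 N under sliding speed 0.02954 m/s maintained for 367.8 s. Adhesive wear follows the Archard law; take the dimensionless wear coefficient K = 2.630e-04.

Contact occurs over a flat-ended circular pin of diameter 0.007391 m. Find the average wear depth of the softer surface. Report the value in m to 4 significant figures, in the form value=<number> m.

value=1.260e-04 m

Printed values are rounded. All working math maintains exact precision; a lone final rounding, at 4 significant figures.
The distance L = v·t = 0.02954 m/s × 367.8 s = 10.86 m.
Contact area A = π·d²/4 = π·(0.007391 m)²/4 = 4.290e-05 m².
In SI base units, W = 4483 N, H = 2.369e+09 Pa, K = 2.630e-04.
Archard volume V = K·W·L/H = 2.630e-04 · 4483 · 10.86 / 2.369e+09 = 5.407e-09 m³.
Depth of wear h = V/A = 5.407e-09 / 4.290e-05 = 1.260e-04 m.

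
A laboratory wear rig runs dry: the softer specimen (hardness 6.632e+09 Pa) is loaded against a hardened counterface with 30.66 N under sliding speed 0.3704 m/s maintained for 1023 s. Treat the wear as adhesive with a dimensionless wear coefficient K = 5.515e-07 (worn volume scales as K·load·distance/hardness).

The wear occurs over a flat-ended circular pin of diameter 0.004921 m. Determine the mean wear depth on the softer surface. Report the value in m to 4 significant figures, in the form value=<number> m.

The intermediates are displayed rounded — every step carries full float precision, and one final rounding, at 4 significant digits.
Convert: The distance L = v·t = 0.3704 m/s × 1023 s = 378.9 m.
Convert: Contact area A = π·d²/4 = π·(0.004921 m)²/4 = 1.902e-05 m².
Working in SI base units: W = 30.66 N, H = 6.632e+09 Pa, K = 5.515e-07.
Apply Archard: V = K·W·L/H = 5.515e-07 · 30.66 · 378.9 / 6.632e+09 = 9.661e-13 m³.
Average depth h = V/A = 9.661e-13 / 1.902e-05 = 5.080e-08 m.

value=5.080e-08 m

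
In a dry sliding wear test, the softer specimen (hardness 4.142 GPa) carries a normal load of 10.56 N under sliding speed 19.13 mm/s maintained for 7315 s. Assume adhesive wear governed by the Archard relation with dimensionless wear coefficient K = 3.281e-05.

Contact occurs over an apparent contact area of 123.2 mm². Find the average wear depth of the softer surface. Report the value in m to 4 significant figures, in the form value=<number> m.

value=9.501e-08 m

All arithmetic runs at full precision. Printed values are rounded; one final rounding to four significant digits.
Sliding speed v = 19.13 mm/s = 0.01913 m/s. Distance covered L = v·t = 0.01913 m/s × 7315 s = 139.9 m.
Hardness H = 4.142 GPa = 4.142e+09 Pa.
Contact area A = 123.2 mm² = 1.232e-04 m².
Working in SI base units: W = 10.56 N, H = 4.142e+09 Pa, K = 3.281e-05.
Volume removed: V = K·W·L/H = 3.281e-05 · 10.56 · 139.9 / 4.142e+09 = 1.171e-11 m³.
Average depth h = V/A = 1.171e-11 / 1.232e-04 = 9.501e-08 m.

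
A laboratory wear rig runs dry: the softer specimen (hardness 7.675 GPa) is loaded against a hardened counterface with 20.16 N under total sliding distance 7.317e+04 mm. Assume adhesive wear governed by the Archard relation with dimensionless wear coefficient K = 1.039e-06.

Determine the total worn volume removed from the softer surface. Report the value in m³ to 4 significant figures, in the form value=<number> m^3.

value=1.997e-13 m^3

Intermediate values are shown rounded; each operation keeps exact precision; one final rounding to 4 significant figures.
Distance L = 7.317e+04 mm = 73.17 m.
Hardness H = 7.675 GPa = 7.675e+09 Pa.
As SI base values: W = 20.16 N, H = 7.675e+09 Pa, K = 1.039e-06.
Volume removed: V = K·W·L/H = 1.039e-06 · 20.16 · 73.17 / 7.675e+09 = 1.997e-13 m³.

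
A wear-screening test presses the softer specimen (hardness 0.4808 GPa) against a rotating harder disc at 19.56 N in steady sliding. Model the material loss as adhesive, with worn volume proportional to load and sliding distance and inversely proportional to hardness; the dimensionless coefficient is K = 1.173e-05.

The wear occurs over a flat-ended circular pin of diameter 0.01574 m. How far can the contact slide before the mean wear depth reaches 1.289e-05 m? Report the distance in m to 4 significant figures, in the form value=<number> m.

value=5256 m

The algebra carries full precision, and shown intermediates are rounded — rounded once at the end to 4 significant figures.
Convert: Hardness H = 0.4808 GPa = 4.808e+08 Pa.
Convert: Contact area A = π·d²/4 = π·(0.01574 m)²/4 = 1.946e-04 m².
As SI base values: W = 19.56 N, H = 4.808e+08 Pa, K = 1.173e-05.
Permissible volume V_lim = h_lim·A = 1.289e-05 · 1.946e-04 = 2.508e-09 m³.
Inverting, life L = V_lim·H/(K·W) = 2.508e-09 · 4.808e+08 / (1.173e-05 · 19.56) = 5256 m.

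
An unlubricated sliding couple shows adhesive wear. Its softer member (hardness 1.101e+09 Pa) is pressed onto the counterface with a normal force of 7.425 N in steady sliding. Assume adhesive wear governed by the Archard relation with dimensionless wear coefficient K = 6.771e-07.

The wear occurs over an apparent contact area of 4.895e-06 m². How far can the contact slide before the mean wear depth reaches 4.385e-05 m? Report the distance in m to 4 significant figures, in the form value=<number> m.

The algebra carries full float precision. Intermediate values are shown rounded. Rounded just once, at four significant digits.
In SI base units: W = 7.425 N, H = 1.101e+09 Pa, K = 6.771e-07.
Volume at the limit: V_lim = h_lim·A = 4.385e-05 · 4.895e-06 = 2.146e-10 m³.
Inverting, life L = V_lim·H/(K·W) = 2.146e-10 · 1.101e+09 / (6.771e-07 · 7.425) = 4.701e+04 m.

value=4.701e+04 m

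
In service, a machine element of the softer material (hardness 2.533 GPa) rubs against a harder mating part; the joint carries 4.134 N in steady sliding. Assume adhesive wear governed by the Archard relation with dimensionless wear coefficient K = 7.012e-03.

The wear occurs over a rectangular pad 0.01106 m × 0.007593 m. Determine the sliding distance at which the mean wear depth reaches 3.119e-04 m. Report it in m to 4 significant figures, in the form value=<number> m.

value=2289 m

Displayed values are rounded. All working math carries exact precision. Rounded just once, at four significant digits.
Convert: Hardness H = 2.533 GPa = 2.533e+09 Pa.
Convert: Contact area A = 0.01106 m × 0.007593 m = 8.398e-05 m².
Working in SI base units: W = 4.134 N, H = 2.533e+09 Pa, K = 7.012e-03.
Permissible volume V_lim = h_lim·A = 3.119e-04 · 8.398e-05 = 2.619e-08 m³.
Life L = V_lim·H/(K·W) = 2.619e-08 · 2.533e+09 / (7.012e-03 · 4.134) = 2289 m.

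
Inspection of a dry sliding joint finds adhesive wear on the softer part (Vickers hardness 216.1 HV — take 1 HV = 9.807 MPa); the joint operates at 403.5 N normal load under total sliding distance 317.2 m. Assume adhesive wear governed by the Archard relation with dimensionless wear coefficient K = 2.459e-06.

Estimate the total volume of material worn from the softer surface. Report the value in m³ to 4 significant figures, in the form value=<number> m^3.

All arithmetic carries full float precision. The intermediates appear rounded; rounded once at the end, at four significant digits.
Convert: Hardness H = 216.1 HV × 9.807 MPa/HV = 2119 MPa = 2.119e+09 Pa.
Working in SI base units: W = 403.5 N, H = 2.119e+09 Pa, K = 2.459e-06.
Archard volume V = K·W·L/H = 2.459e-06 · 403.5 · 317.2 / 2.119e+09 = 1.485e-10 m³.

value=1.485e-10 m^3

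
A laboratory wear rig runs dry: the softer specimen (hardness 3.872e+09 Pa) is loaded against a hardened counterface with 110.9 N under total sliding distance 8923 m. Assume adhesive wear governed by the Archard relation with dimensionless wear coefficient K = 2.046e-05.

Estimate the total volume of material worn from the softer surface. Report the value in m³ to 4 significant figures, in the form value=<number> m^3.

value=5.229e-09 m^3

The intermediates are displayed rounded, and the algebra maintains full float precision. Rounded once at the end, at four significant figures.
SI base units throughout: W = 110.9 N, H = 3.872e+09 Pa, K = 2.046e-05.
Archard volume V = K·W·L/H = 2.046e-05 · 110.9 · 8923 / 3.872e+09 = 5.229e-09 m³.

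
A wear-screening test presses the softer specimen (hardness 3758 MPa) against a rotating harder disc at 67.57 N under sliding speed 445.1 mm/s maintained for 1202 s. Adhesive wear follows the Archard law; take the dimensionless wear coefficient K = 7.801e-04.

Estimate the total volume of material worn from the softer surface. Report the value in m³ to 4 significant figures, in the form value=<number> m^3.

value=7.504e-09 m^3

Intermediate values are shown rounded. The computation carries exact precision; a single final rounding, at 4 significant digits.
Sliding speed v = 445.1 mm/s = 0.4451 m/s. Sliding distance L = v·t = 0.4451 m/s × 1202 s = 535.0 m.
Hardness H = 3758 MPa = 3.758e+09 Pa.
In SI base units: W = 67.57 N, H = 3.758e+09 Pa, K = 7.801e-04.
Apply Archard: V = K·W·L/H = 7.801e-04 · 67.57 · 535.0 / 3.758e+09 = 7.504e-09 m³.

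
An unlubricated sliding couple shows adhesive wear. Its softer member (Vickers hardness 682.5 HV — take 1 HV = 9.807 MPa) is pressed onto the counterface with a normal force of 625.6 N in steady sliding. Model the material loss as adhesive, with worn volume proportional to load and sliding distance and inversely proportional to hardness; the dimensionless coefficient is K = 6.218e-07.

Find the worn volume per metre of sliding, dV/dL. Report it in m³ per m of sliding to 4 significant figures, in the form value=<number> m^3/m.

value=5.812e-14 m^3/m

Intermediates appear rounded; the algebra carries exact precision — a lone final rounding, at 4 significant digits.
Hardness H = 682.5 HV × 9.807 MPa/HV = 6693 MPa = 6.693e+09 Pa.
Collected in SI base units: W = 625.6 N, H = 6.693e+09 Pa, K = 6.218e-07.
The wear rate dV/dL = K·W/H — distance-free: 6.218e-07 · 625.6 / 6.693e+09 = 5.812e-14 m³/m.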